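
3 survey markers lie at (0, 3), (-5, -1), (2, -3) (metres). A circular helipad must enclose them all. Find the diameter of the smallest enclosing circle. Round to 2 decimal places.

Call the three points A, B, C in the order given.
Side lengths²: AB² = 41, AC² = 40, BC² = 53.
Since BC² = 53 < 41 + 40 = 81, the triangle is acute, so the smallest enclosing circle is the circumcircle.
Circumcentre = (-43/38, -27/38), r² = 10865/722.
Diameter = 2r = 2√(10865/722) ≈ 7.76.

7.76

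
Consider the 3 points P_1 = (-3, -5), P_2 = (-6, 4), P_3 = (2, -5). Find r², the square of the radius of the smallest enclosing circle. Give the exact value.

Side lengths²: P_1P_2² = 90, P_1P_3² = 25, P_2P_3² = 145.
Since P_2P_3² = 145 ≥ 90 + 25 = 115, the angle opposite P_2P_3 is not acute, so the smallest enclosing circle has P_2P_3 as diameter.
Centre = midpoint of P_2P_3 = (-2, -0.5), r² = 145/4 = 36.25.

36.25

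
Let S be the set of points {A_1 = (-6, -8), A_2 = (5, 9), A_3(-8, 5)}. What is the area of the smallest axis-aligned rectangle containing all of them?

221

x ranges over [-8, 5], width 13.
y ranges over [-8, 9], height 17.
Area = 13 × 17 = 221.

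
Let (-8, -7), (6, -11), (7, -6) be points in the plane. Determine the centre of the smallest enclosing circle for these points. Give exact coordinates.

Call the three points A, B, C in the order given.
Side lengths²: AB² = 212, AC² = 226, BC² = 26.
Since AC² = 226 < 212 + 26 = 238, the triangle is acute, so the smallest enclosing circle is the circumcircle.
Circumcentre = (-17/37, -263/37), r² = 77857/1369.
Centre = (-17/37, -263/37).

(-17/37, -263/37)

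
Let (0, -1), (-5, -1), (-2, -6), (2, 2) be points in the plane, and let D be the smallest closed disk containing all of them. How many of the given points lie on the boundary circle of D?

3

A smallest enclosing disk is always determined by at most three of the input points on its boundary.
The minimum enclosing circle is determined by three boundary points: (-5, -1), (-2, -6), (2, 2).
Their circumcentre is (-6/11, -19/11) with r² = 2465/121.
The farthest remaining point (0, -1) is at distance² 100/121 ≤ 2465/121.
The points at distance exactly r from the centre are (-5, -1), (-2, -6), (2, 2) — 3 points.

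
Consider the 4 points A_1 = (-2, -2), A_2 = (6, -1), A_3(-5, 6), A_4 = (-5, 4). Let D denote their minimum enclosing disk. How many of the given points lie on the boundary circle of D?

2

The farthest pair is A_2–A_3 with squared distance 170. The circle on this segment as diameter has centre (0.5, 2.5) and r² = 170/4 = 42.5.
Check A_1: distance² to centre = 26.5 ≤ 42.5, so it lies inside.
All remaining points lie in this disk, and no smaller disk contains both endpoints, so this is the minimum enclosing circle.
The points at distance exactly r from the centre are A_2, A_3 — 2 points.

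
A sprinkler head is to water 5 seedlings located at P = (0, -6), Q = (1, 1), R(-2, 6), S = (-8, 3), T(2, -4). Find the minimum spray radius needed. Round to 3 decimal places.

The minimum enclosing circle of a finite set is fixed by two of the points (as a diameter) or three (as a circumcircle).
The minimum enclosing circle is determined by three boundary points: P, R, S.
Their circumcentre is (-34/13, -7/26) with r² = 26825/676.
The farthest remaining point T is at distance² 23809/676 ≤ 26825/676.
r = √(26825/676) ≈ 6.299.

6.299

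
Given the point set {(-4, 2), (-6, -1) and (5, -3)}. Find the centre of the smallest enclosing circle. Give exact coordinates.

(-0.5, -2)

Call the three points A, B, C in the order given.
Side lengths²: AB² = 13, AC² = 106, BC² = 125.
Since BC² = 125 ≥ 106 + 13 = 119, the angle opposite BC is not acute, so the smallest enclosing circle has BC as diameter.
Centre = midpoint of BC = (-0.5, -2), r² = 125/4 = 31.25.
Centre = (-0.5, -2).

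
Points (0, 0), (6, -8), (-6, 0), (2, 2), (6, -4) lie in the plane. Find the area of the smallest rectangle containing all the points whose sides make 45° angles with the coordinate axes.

In coordinates u = x + y, v = x − y the rectangle is axis-aligned; the map (x,y)→(u,v) scales areas by 2.
u-values: 0, -2, -6, 4, 2; range = 4 − (-6) = 10.
v-values: 0, 14, -6, 0, 10; range = 14 − (-6) = 20.
Area = (10 × 20) / 2 = 100.

100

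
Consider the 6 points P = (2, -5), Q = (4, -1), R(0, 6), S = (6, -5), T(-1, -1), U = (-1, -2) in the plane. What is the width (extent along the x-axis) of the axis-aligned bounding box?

max x = 6, min x = -1, so width = 7.

7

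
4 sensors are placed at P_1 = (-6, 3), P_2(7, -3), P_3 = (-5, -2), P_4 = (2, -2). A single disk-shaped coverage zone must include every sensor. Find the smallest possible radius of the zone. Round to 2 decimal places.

7.16

A smallest enclosing disk is always determined by at most three of the input points on its boundary.
The farthest pair is P_1–P_2 with squared distance 205. The circle on this segment as diameter has centre (0.5, 0) and r² = 205/4 = 51.25.
Check P_3: distance² to centre = 34.25 ≤ 51.25, so it lies inside.
All remaining points lie in this disk, and no smaller disk contains both endpoints, so this is the minimum enclosing circle.
r = √(51.25) ≈ 7.16.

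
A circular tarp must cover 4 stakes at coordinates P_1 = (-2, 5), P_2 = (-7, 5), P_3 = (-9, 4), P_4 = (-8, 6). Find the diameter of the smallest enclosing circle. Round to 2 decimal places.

The minimum enclosing circle of a finite set is fixed by two of the points (as a diameter) or three (as a circumcircle).
The farthest pair is P_1–P_3 with squared distance 50. The circle on this segment as diameter has centre (-5.5, 4.5) and r² = 50/4 = 12.5.
Check P_2: distance² to centre = 2.5 ≤ 12.5, so it lies inside.
All remaining points lie in this disk, and no smaller disk contains both endpoints, so this is the minimum enclosing circle.
Diameter = 2r = 2√(12.5) ≈ 7.07.

7.07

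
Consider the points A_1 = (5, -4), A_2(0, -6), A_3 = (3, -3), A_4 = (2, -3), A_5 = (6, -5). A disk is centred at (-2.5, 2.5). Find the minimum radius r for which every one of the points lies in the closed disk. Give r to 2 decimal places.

11.34

The required radius is the distance from (-2.5, 2.5) to the farthest point.
Squared distances: 98.5, 78.5, 60.5, 50.5, 128.5.
Maximum is 128.5, attained at A_5.
r = √(128.5) ≈ 11.34.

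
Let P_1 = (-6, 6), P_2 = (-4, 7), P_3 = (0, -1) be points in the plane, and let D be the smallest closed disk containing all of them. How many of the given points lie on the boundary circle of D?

Side lengths²: P_1P_2² = 5, P_1P_3² = 85, P_2P_3² = 80.
Since P_1P_3² = 85 ≥ 80 + 5 = 85, the angle opposite P_1P_3 is not acute, so the smallest enclosing circle has P_1P_3 as diameter.
Centre = midpoint of P_1P_3 = (-3, 2.5), r² = 85/4 = 21.25.
The points at distance exactly r from the centre are P_1, P_2, P_3 — 3 points.

3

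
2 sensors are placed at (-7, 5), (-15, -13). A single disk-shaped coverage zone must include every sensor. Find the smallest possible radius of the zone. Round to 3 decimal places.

9.849

The smallest circle enclosing two points has them as diameter endpoints.
Centre = midpoint = (-11, -4); r² = |(-7, 5)−(-15, -13)|²/4 = 388/4 = 97.
r = √97 ≈ 9.849.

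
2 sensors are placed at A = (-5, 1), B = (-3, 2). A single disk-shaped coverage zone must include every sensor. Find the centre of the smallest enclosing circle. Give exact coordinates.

The smallest circle enclosing two points has them as diameter endpoints.
Centre = midpoint = (-4, 1.5); r² = |AB|²/4 = 5/4 = 1.25.
Centre = (-4, 1.5).

(-4, 1.5)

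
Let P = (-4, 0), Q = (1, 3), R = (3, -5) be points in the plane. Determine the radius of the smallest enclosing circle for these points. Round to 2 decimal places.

Side lengths²: PQ² = 34, PR² = 74, QR² = 68.
Since PR² = 74 < 68 + 34 = 102, the triangle is acute, so the smallest enclosing circle is the circumcircle.
Circumcentre = (6/23, -33/23), r² = 10693/529.
r = √(10693/529) ≈ 4.50.

4.50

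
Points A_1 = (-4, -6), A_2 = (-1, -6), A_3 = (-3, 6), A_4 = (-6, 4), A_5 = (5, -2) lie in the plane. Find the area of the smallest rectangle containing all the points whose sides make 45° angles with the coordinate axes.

In coordinates u = x + y, v = x − y the rectangle is axis-aligned; the map (x,y)→(u,v) scales areas by 2.
u-values: -10, -7, 3, -2, 3; range = 3 − (-10) = 13.
v-values: 2, 5, -9, -10, 7; range = 7 − (-10) = 17.
Area = (13 × 17) / 2 = 110.5.

110.5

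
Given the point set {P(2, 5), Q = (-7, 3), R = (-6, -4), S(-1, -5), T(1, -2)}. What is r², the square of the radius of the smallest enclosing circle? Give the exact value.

36.25

A smallest enclosing disk is always determined by at most three of the input points on its boundary.
The farthest pair is P–R with squared distance 145. The circle on this segment as diameter has centre (-2, 0.5) and r² = 145/4 = 36.25.
Check Q: distance² to centre = 31.25 ≤ 36.25, so it lies inside.
All remaining points lie in this disk, and no smaller disk contains both endpoints, so this is the minimum enclosing circle.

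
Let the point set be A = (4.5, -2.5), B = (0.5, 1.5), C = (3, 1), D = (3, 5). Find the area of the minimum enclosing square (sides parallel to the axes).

56.25

The bounding box has width 4 and height 7.5.
An axis-aligned square enclosing the set must have side ≥ max(width, height).
So the minimum side is max(4, 7.5) = 7.5.
Area = 7.5² = 56.25.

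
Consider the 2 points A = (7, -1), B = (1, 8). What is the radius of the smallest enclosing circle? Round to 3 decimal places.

5.408

The smallest circle enclosing two points has them as diameter endpoints.
Centre = midpoint = (4, 3.5); r² = |AB|²/4 = 117/4 = 29.25.
r = √(29.25) ≈ 5.408.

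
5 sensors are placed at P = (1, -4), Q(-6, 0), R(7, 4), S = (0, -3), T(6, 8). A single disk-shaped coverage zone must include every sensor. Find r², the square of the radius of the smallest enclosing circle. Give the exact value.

52.8125

By Welzl's lemma the MEC is supported by two points (diametrically opposite) or three points (on a circumcircle).
The minimum enclosing circle is determined by three boundary points: P, Q, T.
Their circumcentre is (0.5, 3.25) with r² = 52.8125.
The farthest remaining point R is at distance² 42.8125 ≤ 52.8125.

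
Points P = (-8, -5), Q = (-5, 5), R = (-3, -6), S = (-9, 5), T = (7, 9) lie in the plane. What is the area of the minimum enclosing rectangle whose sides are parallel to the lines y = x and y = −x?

246.5

In coordinates u = x + y, v = x − y the rectangle is axis-aligned; the map (x,y)→(u,v) scales areas by 2.
u-values: -13, 0, -9, -4, 16; range = 16 − (-13) = 29.
v-values: -3, -10, 3, -14, -2; range = 3 − (-14) = 17.
Area = (29 × 17) / 2 = 246.5.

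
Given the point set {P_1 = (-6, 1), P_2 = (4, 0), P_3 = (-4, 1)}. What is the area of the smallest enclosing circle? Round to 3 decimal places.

Side lengths²: P_1P_2² = 101, P_1P_3² = 4, P_2P_3² = 65.
Since P_1P_2² = 101 ≥ 65 + 4 = 69, the angle opposite P_1P_2 is not acute, so the smallest enclosing circle has P_1P_2 as diameter.
Centre = midpoint of P_1P_2 = (-1, 0.5), r² = 101/4 = 25.25.
Area = π·r² = π·25.25 ≈ 79.325.

79.325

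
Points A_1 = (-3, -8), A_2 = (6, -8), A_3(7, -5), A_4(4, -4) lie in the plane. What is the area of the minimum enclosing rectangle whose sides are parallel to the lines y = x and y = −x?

58.5

In coordinates u = x + y, v = x − y the rectangle is axis-aligned; the map (x,y)→(u,v) scales areas by 2.
u-values: -11, -2, 2, 0; range = 2 − (-11) = 13.
v-values: 5, 14, 12, 8; range = 14 − 5 = 9.
Area = (13 × 9) / 2 = 58.5.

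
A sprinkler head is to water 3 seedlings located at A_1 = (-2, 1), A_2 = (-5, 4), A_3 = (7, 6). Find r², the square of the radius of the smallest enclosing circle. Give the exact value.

37

Side lengths²: A_1A_2² = 18, A_1A_3² = 106, A_2A_3² = 148.
Since A_2A_3² = 148 ≥ 106 + 18 = 124, the angle opposite A_2A_3 is not acute, so the smallest enclosing circle has A_2A_3 as diameter.
Centre = midpoint of A_2A_3 = (1, 5), r² = 148/4 = 37.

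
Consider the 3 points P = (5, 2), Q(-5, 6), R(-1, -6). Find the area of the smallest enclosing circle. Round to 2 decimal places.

Side lengths²: PQ² = 116, PR² = 100, QR² = 160.
Since QR² = 160 < 116 + 100 = 216, the triangle is acute, so the smallest enclosing circle is the circumcircle.
Circumcentre = (-18/13, 7/13), r² = 7250/169.
Area = π·r² = π·7250/169 ≈ 134.77.

134.77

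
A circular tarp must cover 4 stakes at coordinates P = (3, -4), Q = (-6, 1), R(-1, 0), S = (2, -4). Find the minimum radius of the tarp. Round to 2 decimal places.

The farthest pair is P–Q with squared distance 106. The circle on this segment as diameter has centre (-1.5, -1.5) and r² = 106/4 = 26.5.
Check R: distance² to centre = 2.5 ≤ 26.5, so it lies inside.
All remaining points lie in this disk, and no smaller disk contains both endpoints, so this is the minimum enclosing circle.
r = √(26.5) ≈ 5.15.

5.15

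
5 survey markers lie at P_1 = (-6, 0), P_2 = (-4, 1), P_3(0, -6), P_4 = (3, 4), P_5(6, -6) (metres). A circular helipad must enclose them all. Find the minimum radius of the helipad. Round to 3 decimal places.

6.762

The minimum enclosing circle of a finite set is fixed by two of the points (as a diameter) or three (as a circumcircle).
The minimum enclosing circle is determined by three boundary points: P_1, P_4, P_5.
Their circumcentre is (13/34, -38/17) with r² = 52865/1156.
The farthest remaining point P_2 is at distance² 34301/1156 ≤ 52865/1156.
r = √(52865/1156) ≈ 6.762.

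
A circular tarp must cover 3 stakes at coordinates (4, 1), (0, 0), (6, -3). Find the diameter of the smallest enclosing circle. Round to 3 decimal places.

6.708

Call the three points A, B, C in the order given.
Side lengths²: AB² = 17, AC² = 20, BC² = 45.
Since BC² = 45 ≥ 20 + 17 = 37, the angle opposite BC is not acute, so the smallest enclosing circle has BC as diameter.
Centre = midpoint of BC = (3, -1.5), r² = 45/4 = 11.25.
Diameter = 2r = 2√(11.25) ≈ 6.708.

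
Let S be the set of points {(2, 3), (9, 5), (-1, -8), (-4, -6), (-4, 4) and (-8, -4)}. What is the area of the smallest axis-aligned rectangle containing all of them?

221

x ranges over [-8, 9], width 17.
y ranges over [-8, 5], height 13.
Area = 17 × 13 = 221.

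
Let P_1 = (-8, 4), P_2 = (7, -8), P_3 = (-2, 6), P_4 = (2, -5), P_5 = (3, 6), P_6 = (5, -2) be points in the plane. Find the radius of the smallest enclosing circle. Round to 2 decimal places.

9.60

By Welzl's lemma the MEC is supported by two points (diametrically opposite) or three points (on a circumcircle).
The farthest pair is P_1–P_2 with squared distance 369. The circle on this segment as diameter has centre (-0.5, -2) and r² = 369/4 = 92.25.
Check P_3: distance² to centre = 66.25 ≤ 92.25, so it lies inside.
All remaining points lie in this disk, and no smaller disk contains both endpoints, so this is the minimum enclosing circle.
r = √(92.25) ≈ 9.60.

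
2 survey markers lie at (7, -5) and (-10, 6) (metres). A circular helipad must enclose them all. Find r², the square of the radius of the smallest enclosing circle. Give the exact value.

The smallest circle enclosing two points has them as diameter endpoints.
Centre = midpoint = (-1.5, 0.5); r² = |(7, -5)−(-10, 6)|²/4 = 410/4 = 102.5.

102.5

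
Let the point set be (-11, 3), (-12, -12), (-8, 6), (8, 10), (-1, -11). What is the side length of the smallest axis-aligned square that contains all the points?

The bounding box has width 20 and height 22.
An axis-aligned square enclosing the set must have side ≥ max(width, height).
So the minimum side is max(20, 22) = 22.

22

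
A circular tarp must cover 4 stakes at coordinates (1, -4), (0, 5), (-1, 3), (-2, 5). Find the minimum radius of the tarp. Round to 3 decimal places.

4.743

By Welzl's lemma the MEC is supported by two points (diametrically opposite) or three points (on a circumcircle).
The farthest pair is (1, -4)–(-2, 5) with squared distance 90. The circle on this segment as diameter has centre (-0.5, 0.5) and r² = 90/4 = 22.5.
Check (0, 5): distance² to centre = 20.5 ≤ 22.5, so it lies inside.
All remaining points lie in this disk, and no smaller disk contains both endpoints, so this is the minimum enclosing circle.
r = √(22.5) ≈ 4.743.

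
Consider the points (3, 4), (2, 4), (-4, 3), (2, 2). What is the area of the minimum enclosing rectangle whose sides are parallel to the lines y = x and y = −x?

28

In coordinates u = x + y, v = x − y the rectangle is axis-aligned; the map (x,y)→(u,v) scales areas by 2.
u-values: 7, 6, -1, 4; range = 7 − (-1) = 8.
v-values: -1, -2, -7, 0; range = 0 − (-7) = 7.
Area = (8 × 7) / 2 = 28.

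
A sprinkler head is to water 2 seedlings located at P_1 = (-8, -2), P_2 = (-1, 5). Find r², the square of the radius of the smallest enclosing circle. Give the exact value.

The smallest circle enclosing two points has them as diameter endpoints.
Centre = midpoint = (-4.5, 1.5); r² = |P_1P_2|²/4 = 98/4 = 24.5.

24.5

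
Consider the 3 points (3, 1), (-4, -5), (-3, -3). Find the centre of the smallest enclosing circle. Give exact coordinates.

Call the three points A, B, C in the order given.
Side lengths²: AB² = 85, AC² = 52, BC² = 5.
Since AB² = 85 ≥ 52 + 5 = 57, the angle opposite AB is not acute, so the smallest enclosing circle has AB as diameter.
Centre = midpoint of AB = (-0.5, -2), r² = 85/4 = 21.25.
Centre = (-0.5, -2).

(-0.5, -2)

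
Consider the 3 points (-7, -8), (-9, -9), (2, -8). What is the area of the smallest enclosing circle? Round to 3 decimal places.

Call the three points A, B, C in the order given.
Side lengths²: AB² = 5, AC² = 81, BC² = 122.
Since BC² = 122 ≥ 81 + 5 = 86, the angle opposite BC is not acute, so the smallest enclosing circle has BC as diameter.
Centre = midpoint of BC = (-3.5, -8.5), r² = 122/4 = 30.5.
Area = π·r² = π·30.5 ≈ 95.819.

95.819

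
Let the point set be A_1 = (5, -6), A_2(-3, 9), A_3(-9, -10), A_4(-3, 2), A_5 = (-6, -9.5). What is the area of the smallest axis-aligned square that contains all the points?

361

The bounding box has width 14 and height 19.
An axis-aligned square enclosing the set must have side ≥ max(width, height).
So the minimum side is max(14, 19) = 19.
Area = 19² = 361.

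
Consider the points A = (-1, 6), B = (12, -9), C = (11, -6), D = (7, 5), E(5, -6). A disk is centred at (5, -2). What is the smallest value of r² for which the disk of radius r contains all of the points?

100

The required radius is the distance from (5, -2) to the farthest point.
Squared distances: 100, 98, 52, 53, 16.
Maximum is 100, attained at A.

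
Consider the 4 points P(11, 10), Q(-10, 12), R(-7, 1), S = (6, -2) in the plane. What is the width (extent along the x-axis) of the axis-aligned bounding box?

21

max x = 11, min x = -10, so width = 21.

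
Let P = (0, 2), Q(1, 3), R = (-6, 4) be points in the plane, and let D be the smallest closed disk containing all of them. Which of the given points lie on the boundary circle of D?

Q, R

Side lengths²: PQ² = 2, PR² = 40, QR² = 50.
Since QR² = 50 ≥ 40 + 2 = 42, the angle opposite QR is not acute, so the smallest enclosing circle has QR as diameter.
Centre = midpoint of QR = (-2.5, 3.5), r² = 50/4 = 12.5.
The points at distance exactly r from the centre are Q, R — 2 points.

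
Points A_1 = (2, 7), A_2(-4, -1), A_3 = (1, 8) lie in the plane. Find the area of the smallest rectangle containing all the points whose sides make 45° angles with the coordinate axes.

28

In coordinates u = x + y, v = x − y the rectangle is axis-aligned; the map (x,y)→(u,v) scales areas by 2.
u-values: 9, -5, 9; range = 9 − (-5) = 14.
v-values: -5, -3, -7; range = -3 − (-7) = 4.
Area = (14 × 4) / 2 = 28.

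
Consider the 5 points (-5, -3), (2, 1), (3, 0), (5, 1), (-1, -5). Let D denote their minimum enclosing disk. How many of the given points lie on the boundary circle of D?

2

The farthest pair is (-5, -3)–(5, 1) with squared distance 116. The circle on this segment as diameter has centre (0, -1) and r² = 116/4 = 29.
Check (2, 1): distance² to centre = 8 ≤ 29, so it lies inside.
All remaining points lie in this disk, and no smaller disk contains both endpoints, so this is the minimum enclosing circle.
The points at distance exactly r from the centre are (-5, -3), (5, 1) — 2 points.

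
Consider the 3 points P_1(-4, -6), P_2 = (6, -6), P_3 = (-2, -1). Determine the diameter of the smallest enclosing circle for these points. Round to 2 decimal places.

Side lengths²: P_1P_2² = 100, P_1P_3² = 29, P_2P_3² = 89.
Since P_1P_2² = 100 < 89 + 29 = 118, the triangle is acute, so the smallest enclosing circle is the circumcircle.
Circumcentre = (1, -5.1), r² = 25.81.
Diameter = 2r = 2√(25.81) ≈ 10.16.

10.16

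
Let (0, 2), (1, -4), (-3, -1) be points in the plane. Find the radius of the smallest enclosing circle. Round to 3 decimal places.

3.072

Call the three points A, B, C in the order given.
Side lengths²: AB² = 37, AC² = 18, BC² = 25.
Since AB² = 37 < 25 + 18 = 43, the triangle is acute, so the smallest enclosing circle is the circumcircle.
Circumcentre = (1/14, -15/14), r² = 925/98.
r = √(925/98) ≈ 3.072.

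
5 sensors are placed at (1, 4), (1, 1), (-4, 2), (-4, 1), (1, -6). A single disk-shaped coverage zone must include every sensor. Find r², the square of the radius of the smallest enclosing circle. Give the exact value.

25.81

The minimum enclosing circle of a finite set is fixed by two of the points (as a diameter) or three (as a circumcircle).
The minimum enclosing circle is determined by three boundary points: (1, 4), (-4, 2), (1, -6).
Their circumcentre is (0.1, -1) with r² = 25.81.
The farthest remaining point (-4, 1) is at distance² 20.81 ≤ 25.81.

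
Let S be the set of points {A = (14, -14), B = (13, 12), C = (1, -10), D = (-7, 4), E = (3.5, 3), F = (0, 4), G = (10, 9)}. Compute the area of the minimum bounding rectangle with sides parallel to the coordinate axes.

546

x ranges over [-7, 14], width 21.
y ranges over [-14, 12], height 26.
Area = 21 × 26 = 546.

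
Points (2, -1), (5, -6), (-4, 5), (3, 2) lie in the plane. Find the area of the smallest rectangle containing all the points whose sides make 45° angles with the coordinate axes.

60

In coordinates u = x + y, v = x − y the rectangle is axis-aligned; the map (x,y)→(u,v) scales areas by 2.
u-values: 1, -1, 1, 5; range = 5 − (-1) = 6.
v-values: 3, 11, -9, 1; range = 11 − (-9) = 20.
Area = (6 × 20) / 2 = 60.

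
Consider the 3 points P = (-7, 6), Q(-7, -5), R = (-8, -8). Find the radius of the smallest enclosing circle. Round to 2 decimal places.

7.02

Side lengths²: PQ² = 121, PR² = 197, QR² = 10.
Since PR² = 197 ≥ 121 + 10 = 131, the angle opposite PR is not acute, so the smallest enclosing circle has PR as diameter.
Centre = midpoint of PR = (-7.5, -1), r² = 197/4 = 49.25.
r = √(49.25) ≈ 7.02.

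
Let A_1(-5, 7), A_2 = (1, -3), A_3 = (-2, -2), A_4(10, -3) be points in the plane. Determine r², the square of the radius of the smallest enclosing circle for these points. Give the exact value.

By Welzl's lemma the MEC is supported by two points (diametrically opposite) or three points (on a circumcircle).
The farthest pair is A_1–A_4 with squared distance 325. The circle on this segment as diameter has centre (2.5, 2) and r² = 325/4 = 81.25.
Check A_2: distance² to centre = 27.25 ≤ 81.25, so it lies inside.
All remaining points lie in this disk, and no smaller disk contains both endpoints, so this is the minimum enclosing circle.

81.25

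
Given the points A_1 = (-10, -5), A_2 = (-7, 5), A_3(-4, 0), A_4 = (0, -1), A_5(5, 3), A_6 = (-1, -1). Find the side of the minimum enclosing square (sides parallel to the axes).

The bounding box has width 15 and height 10.
An axis-aligned square enclosing the set must have side ≥ max(width, height).
So the minimum side is max(15, 10) = 15.

15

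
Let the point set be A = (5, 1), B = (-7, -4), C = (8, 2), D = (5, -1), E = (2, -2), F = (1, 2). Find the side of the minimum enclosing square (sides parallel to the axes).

The bounding box has width 15 and height 6.
An axis-aligned square enclosing the set must have side ≥ max(width, height).
So the minimum side is max(15, 6) = 15.

15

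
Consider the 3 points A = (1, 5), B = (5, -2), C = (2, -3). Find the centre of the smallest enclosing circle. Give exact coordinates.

Side lengths²: AB² = 65, AC² = 65, BC² = 10.
Since AC² = 65 < 65 + 10 = 75, the triangle is acute, so the smallest enclosing circle is the circumcircle.
Circumcentre = (2.3, 1.1), r² = 16.9.
Centre = (2.3, 1.1).

(2.3, 1.1)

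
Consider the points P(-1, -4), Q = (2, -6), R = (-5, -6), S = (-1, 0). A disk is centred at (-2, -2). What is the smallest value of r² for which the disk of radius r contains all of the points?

32

The required radius is the distance from (-2, -2) to the farthest point.
Squared distances: 5, 32, 25, 5.
Maximum is 32, attained at Q.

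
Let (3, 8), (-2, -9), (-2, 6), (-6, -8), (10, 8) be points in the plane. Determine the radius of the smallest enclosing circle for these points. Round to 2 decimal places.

By Welzl's lemma the MEC is supported by two points (diametrically opposite) or three points (on a circumcircle).
The farthest pair is (-6, -8)–(10, 8) with squared distance 512. The circle on this segment as diameter has centre (2, 0) and r² = 512/4 = 128.
Check (3, 8): distance² to centre = 65 ≤ 128, so it lies inside.
All remaining points lie in this disk, and no smaller disk contains both endpoints, so this is the minimum enclosing circle.
r = √128 ≈ 11.31.

11.31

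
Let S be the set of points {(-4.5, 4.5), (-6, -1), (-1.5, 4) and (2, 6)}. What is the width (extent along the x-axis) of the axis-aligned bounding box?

max x = 2, min x = -6, so width = 8.

8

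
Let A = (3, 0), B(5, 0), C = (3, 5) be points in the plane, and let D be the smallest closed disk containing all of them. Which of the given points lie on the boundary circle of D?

Side lengths²: AB² = 4, AC² = 25, BC² = 29.
Since BC² = 29 ≥ 25 + 4 = 29, the angle opposite BC is not acute, so the smallest enclosing circle has BC as diameter.
Centre = midpoint of BC = (4, 2.5), r² = 29/4 = 7.25.
The points at distance exactly r from the centre are A, B, C — 3 points.

A, B, C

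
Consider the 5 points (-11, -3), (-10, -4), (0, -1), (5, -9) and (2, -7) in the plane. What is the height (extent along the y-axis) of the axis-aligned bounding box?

max y = -1, min y = -9, so height = 8.

8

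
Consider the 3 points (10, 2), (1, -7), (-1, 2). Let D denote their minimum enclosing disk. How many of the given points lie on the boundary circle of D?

3

Call the three points A, B, C in the order given.
Side lengths²: AB² = 162, AC² = 121, BC² = 85.
Since AB² = 162 < 121 + 85 = 206, the triangle is acute, so the smallest enclosing circle is the circumcircle.
Circumcentre = (4.5, -1.5), r² = 42.5.
The points at distance exactly r from the centre are (10, 2), (1, -7), (-1, 2) — 3 points.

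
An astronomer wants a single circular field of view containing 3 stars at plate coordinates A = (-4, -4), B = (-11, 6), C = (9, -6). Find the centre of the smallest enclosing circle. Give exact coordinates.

Side lengths²: AB² = 149, AC² = 173, BC² = 544.
Since BC² = 544 ≥ 173 + 149 = 322, the angle opposite BC is not acute, so the smallest enclosing circle has BC as diameter.
Centre = midpoint of BC = (-1, 0), r² = 544/4 = 136.
Centre = (-1, 0).

(-1, 0)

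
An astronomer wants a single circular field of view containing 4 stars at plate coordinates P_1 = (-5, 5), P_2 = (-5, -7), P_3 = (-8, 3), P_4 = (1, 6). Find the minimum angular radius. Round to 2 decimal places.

7.16

The farthest pair is P_2–P_4 with squared distance 205. The circle on this segment as diameter has centre (-2, -0.5) and r² = 205/4 = 51.25.
Check P_1: distance² to centre = 39.25 ≤ 51.25, so it lies inside.
All remaining points lie in this disk, and no smaller disk contains both endpoints, so this is the minimum enclosing circle.
r = √(51.25) ≈ 7.16.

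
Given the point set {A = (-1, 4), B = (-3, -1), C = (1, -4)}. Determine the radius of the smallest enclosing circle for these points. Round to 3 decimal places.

Side lengths²: AB² = 29, AC² = 68, BC² = 25.
Since AC² = 68 ≥ 29 + 25 = 54, the angle opposite AC is not acute, so the smallest enclosing circle has AC as diameter.
Centre = midpoint of AC = (0, 0), r² = 68/4 = 17.
r = √17 ≈ 4.123.

4.123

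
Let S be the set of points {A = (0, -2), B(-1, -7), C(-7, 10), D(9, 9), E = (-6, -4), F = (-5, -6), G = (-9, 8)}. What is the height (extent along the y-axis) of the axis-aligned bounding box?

max y = 10, min y = -7, so height = 17.

17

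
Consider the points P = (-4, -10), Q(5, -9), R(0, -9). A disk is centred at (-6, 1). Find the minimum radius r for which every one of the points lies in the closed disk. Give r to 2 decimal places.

The required radius is the distance from (-6, 1) to the farthest point.
Squared distances: 125, 221, 136.
Maximum is 221, attained at Q.
r = √221 ≈ 14.87.

14.87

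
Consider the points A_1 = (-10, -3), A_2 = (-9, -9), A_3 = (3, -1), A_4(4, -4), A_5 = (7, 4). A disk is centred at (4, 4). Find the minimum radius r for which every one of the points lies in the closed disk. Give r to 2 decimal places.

18.38

The required radius is the distance from (4, 4) to the farthest point.
Squared distances: 245, 338, 26, 64, 9.
Maximum is 338, attained at A_2.
r = √338 ≈ 18.38.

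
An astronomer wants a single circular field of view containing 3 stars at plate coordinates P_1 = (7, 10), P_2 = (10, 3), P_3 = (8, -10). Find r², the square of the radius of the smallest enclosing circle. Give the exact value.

100.25

Side lengths²: P_1P_2² = 58, P_1P_3² = 401, P_2P_3² = 173.
Since P_1P_3² = 401 ≥ 173 + 58 = 231, the angle opposite P_1P_3 is not acute, so the smallest enclosing circle has P_1P_3 as diameter.
Centre = midpoint of P_1P_3 = (7.5, 0), r² = 401/4 = 100.25.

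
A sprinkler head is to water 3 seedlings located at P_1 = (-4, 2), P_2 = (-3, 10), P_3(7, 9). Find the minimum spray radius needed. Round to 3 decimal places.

Side lengths²: P_1P_2² = 65, P_1P_3² = 170, P_2P_3² = 101.
Since P_1P_3² = 170 ≥ 101 + 65 = 166, the angle opposite P_1P_3 is not acute, so the smallest enclosing circle has P_1P_3 as diameter.
Centre = midpoint of P_1P_3 = (1.5, 5.5), r² = 170/4 = 42.5.
r = √(42.5) ≈ 6.519.

6.519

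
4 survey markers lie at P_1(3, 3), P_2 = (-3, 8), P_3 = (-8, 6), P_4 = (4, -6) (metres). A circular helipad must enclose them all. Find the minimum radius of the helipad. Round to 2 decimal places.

A smallest enclosing disk is always determined by at most three of the input points on its boundary.
The farthest pair is P_3–P_4 with squared distance 288. The circle on this segment as diameter has centre (-2, 0) and r² = 288/4 = 72.
Check P_1: distance² to centre = 34 ≤ 72, so it lies inside.
All remaining points lie in this disk, and no smaller disk contains both endpoints, so this is the minimum enclosing circle.
r = √72 ≈ 8.49.

8.49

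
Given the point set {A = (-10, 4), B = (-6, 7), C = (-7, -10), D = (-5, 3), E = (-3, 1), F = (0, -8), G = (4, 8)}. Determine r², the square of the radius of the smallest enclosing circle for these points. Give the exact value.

A smallest enclosing disk is always determined by at most three of the input points on its boundary.
The farthest pair is C–G with squared distance 445. The circle on this segment as diameter has centre (-1.5, -1) and r² = 445/4 = 111.25.
Check A: distance² to centre = 97.25 ≤ 111.25, so it lies inside.
All remaining points lie in this disk, and no smaller disk contains both endpoints, so this is the minimum enclosing circle.

111.25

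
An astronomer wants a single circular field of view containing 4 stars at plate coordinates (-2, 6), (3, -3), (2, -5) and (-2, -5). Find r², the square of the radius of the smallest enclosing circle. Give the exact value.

The minimum enclosing circle of a finite set is fixed by two of the points (as a diameter) or three (as a circumcircle).
The farthest pair is (-2, 6)–(2, -5) with squared distance 137. The circle on this segment as diameter has centre (0, 0.5) and r² = 137/4 = 34.25.
Check (3, -3): distance² to centre = 21.25 ≤ 34.25, so it lies inside.
All remaining points lie in this disk, and no smaller disk contains both endpoints, so this is the minimum enclosing circle.

34.25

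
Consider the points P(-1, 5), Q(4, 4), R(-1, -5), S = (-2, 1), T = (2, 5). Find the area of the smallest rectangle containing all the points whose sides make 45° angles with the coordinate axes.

In coordinates u = x + y, v = x − y the rectangle is axis-aligned; the map (x,y)→(u,v) scales areas by 2.
u-values: 4, 8, -6, -1, 7; range = 8 − (-6) = 14.
v-values: -6, 0, 4, -3, -3; range = 4 − (-6) = 10.
Area = (14 × 10) / 2 = 70.

70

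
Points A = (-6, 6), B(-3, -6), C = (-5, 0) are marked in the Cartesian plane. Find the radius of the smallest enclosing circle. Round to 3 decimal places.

Side lengths²: AB² = 153, AC² = 37, BC² = 40.
Since AB² = 153 ≥ 40 + 37 = 77, the angle opposite AB is not acute, so the smallest enclosing circle has AB as diameter.
Centre = midpoint of AB = (-4.5, 0), r² = 153/4 = 38.25.
r = √(38.25) ≈ 6.185.

6.185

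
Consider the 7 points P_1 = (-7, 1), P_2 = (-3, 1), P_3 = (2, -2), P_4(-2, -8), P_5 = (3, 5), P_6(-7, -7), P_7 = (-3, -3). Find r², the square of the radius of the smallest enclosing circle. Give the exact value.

The farthest pair is P_5–P_6 with squared distance 244. The circle on this segment as diameter has centre (-2, -1) and r² = 244/4 = 61.
Check P_1: distance² to centre = 29 ≤ 61, so it lies inside.
All remaining points lie in this disk, and no smaller disk contains both endpoints, so this is the minimum enclosing circle.

61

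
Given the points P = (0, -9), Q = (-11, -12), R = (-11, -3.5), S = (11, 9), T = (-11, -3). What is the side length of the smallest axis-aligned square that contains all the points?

22

The bounding box has width 22 and height 21.
An axis-aligned square enclosing the set must have side ≥ max(width, height).
So the minimum side is max(22, 21) = 22.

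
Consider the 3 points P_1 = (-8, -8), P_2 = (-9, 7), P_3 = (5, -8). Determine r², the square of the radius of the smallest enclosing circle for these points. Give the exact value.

Side lengths²: P_1P_2² = 226, P_1P_3² = 169, P_2P_3² = 421.
Since P_2P_3² = 421 ≥ 226 + 169 = 395, the angle opposite P_2P_3 is not acute, so the smallest enclosing circle has P_2P_3 as diameter.
Centre = midpoint of P_2P_3 = (-2, -0.5), r² = 421/4 = 105.25.

105.25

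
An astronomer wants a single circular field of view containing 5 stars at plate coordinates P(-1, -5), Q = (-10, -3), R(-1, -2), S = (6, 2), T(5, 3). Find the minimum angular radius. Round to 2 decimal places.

8.38

The farthest pair is Q–S with squared distance 281. The circle on this segment as diameter has centre (-2, -0.5) and r² = 281/4 = 70.25.
Check P: distance² to centre = 21.25 ≤ 70.25, so it lies inside.
All remaining points lie in this disk, and no smaller disk contains both endpoints, so this is the minimum enclosing circle.
r = √(70.25) ≈ 8.38.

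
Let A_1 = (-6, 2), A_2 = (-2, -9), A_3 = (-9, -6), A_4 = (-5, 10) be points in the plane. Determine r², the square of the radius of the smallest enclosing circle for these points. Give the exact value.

92.5

A smallest enclosing disk is always determined by at most three of the input points on its boundary.
The farthest pair is A_2–A_4 with squared distance 370. The circle on this segment as diameter has centre (-3.5, 0.5) and r² = 370/4 = 92.5.
Check A_1: distance² to centre = 8.5 ≤ 92.5, so it lies inside.
All remaining points lie in this disk, and no smaller disk contains both endpoints, so this is the minimum enclosing circle.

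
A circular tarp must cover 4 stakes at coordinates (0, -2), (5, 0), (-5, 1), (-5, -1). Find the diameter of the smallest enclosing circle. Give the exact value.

10.1

The minimum enclosing circle of a finite set is fixed by two of the points (as a diameter) or three (as a circumcircle).
The minimum enclosing circle is determined by three boundary points: (5, 0), (-5, 1), (-5, -1).
Their circumcentre is (-0.05, 0) with r² = 25.5025.
The farthest remaining point (0, -2) is at distance² 4.0025 ≤ 25.5025.
Diameter = 2r = 2√(25.5025) = 10.1.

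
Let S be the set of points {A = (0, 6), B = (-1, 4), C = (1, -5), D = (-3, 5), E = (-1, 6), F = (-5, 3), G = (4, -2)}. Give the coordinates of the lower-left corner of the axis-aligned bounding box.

(-5, -5)

x-range [-5, 4], y-range [-5, 6].
The lower-left corner is (-5, -5).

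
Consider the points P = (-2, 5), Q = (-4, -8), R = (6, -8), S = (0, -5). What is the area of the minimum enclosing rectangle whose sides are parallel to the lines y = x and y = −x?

157.5

In coordinates u = x + y, v = x − y the rectangle is axis-aligned; the map (x,y)→(u,v) scales areas by 2.
u-values: 3, -12, -2, -5; range = 3 − (-12) = 15.
v-values: -7, 4, 14, 5; range = 14 − (-7) = 21.
Area = (15 × 21) / 2 = 157.5.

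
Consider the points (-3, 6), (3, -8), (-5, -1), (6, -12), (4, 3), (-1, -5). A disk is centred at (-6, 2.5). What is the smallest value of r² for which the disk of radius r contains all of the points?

The required radius is the distance from (-6, 2.5) to the farthest point.
Squared distances: 21.25, 191.25, 13.25, 354.25, 100.25, 81.25.
Maximum is 354.25, attained at (6, -12).

354.25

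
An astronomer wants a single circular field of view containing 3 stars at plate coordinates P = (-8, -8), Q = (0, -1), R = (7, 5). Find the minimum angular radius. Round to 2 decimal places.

9.92

Side lengths²: PQ² = 113, PR² = 394, QR² = 85.
Since PR² = 394 ≥ 113 + 85 = 198, the angle opposite PR is not acute, so the smallest enclosing circle has PR as diameter.
Centre = midpoint of PR = (-0.5, -1.5), r² = 394/4 = 98.5.
r = √(98.5) ≈ 9.92.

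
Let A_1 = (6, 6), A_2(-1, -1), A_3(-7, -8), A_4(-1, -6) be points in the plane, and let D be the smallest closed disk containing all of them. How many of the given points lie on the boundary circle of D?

By Welzl's lemma the MEC is supported by two points (diametrically opposite) or three points (on a circumcircle).
The farthest pair is A_1–A_3 with squared distance 365. The circle on this segment as diameter has centre (-0.5, -1) and r² = 365/4 = 91.25.
Check A_2: distance² to centre = 0.25 ≤ 91.25, so it lies inside.
All remaining points lie in this disk, and no smaller disk contains both endpoints, so this is the minimum enclosing circle.
The points at distance exactly r from the centre are A_1, A_3 — 2 points.

2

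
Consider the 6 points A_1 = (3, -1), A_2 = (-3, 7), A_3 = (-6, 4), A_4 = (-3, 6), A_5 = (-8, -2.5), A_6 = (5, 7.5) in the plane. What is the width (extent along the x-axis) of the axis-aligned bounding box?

max x = 5, min x = -8, so width = 13.

13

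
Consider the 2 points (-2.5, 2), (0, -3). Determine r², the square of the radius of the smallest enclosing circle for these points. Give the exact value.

The smallest circle enclosing two points has them as diameter endpoints.
Centre = midpoint = (-1.25, -0.5); r² = |(-2.5, 2)−(0, -3)|²/4 = 31.25/4 = 7.8125.

7.8125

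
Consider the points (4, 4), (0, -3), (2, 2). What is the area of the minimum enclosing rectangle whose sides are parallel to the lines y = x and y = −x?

In coordinates u = x + y, v = x − y the rectangle is axis-aligned; the map (x,y)→(u,v) scales areas by 2.
u-values: 8, -3, 4; range = 8 − (-3) = 11.
v-values: 0, 3, 0; range = 3 − 0 = 3.
Area = (11 × 3) / 2 = 16.5.

16.5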